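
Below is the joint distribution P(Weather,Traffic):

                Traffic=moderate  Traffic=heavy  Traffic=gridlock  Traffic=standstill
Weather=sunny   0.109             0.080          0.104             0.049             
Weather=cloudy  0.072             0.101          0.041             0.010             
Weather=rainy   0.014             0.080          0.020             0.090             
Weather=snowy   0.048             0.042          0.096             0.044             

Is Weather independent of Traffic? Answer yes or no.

no

P(Weather=rainy) = 0.204 and P(Traffic=standstill) = 0.193, so their product is 0.03937, but P(Weather=rainy, Traffic=standstill) = 0.090. Since these differ, Weather and Traffic are not independent.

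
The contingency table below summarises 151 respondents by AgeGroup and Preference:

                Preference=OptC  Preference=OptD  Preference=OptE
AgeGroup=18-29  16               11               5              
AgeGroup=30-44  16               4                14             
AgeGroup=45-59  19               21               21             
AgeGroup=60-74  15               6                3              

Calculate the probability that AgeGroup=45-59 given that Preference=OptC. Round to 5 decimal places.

Total with Preference=OptC: 16 + 16 + 19 + 15 = 66.
P(AgeGroup=45-59 | Preference=OptC) = 19/66 = 0.28788.

0.28788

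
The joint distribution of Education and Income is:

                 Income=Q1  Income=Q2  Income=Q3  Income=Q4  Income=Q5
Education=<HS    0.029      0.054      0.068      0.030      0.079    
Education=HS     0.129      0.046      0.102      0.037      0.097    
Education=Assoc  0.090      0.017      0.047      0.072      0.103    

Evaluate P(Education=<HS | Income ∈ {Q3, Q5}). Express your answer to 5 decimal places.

0.29637

P(Income=Q3) = 0.068 + 0.102 + 0.047 = 0.217.
P(Income=Q5) = 0.079 + 0.097 + 0.103 = 0.279.
P(Income ∈ {Q3, Q5}) = 0.217 + 0.279 = 0.496; P(Education=<HS, Income ∈ {Q3, Q5}) = 0.068 + 0.079 = 0.147.
P(Education=<HS | Income ∈ {Q3, Q5}) = 0.147/0.496 = 0.29637.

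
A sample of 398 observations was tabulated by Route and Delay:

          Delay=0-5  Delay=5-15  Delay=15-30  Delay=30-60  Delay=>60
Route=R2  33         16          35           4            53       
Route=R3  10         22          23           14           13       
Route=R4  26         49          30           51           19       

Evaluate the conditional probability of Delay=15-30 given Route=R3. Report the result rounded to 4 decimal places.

0.2805

Total with Route=R3: 10 + 22 + 23 + 14 + 13 = 82.
P(Delay=15-30 | Route=R3) = 23/82 = 0.2805.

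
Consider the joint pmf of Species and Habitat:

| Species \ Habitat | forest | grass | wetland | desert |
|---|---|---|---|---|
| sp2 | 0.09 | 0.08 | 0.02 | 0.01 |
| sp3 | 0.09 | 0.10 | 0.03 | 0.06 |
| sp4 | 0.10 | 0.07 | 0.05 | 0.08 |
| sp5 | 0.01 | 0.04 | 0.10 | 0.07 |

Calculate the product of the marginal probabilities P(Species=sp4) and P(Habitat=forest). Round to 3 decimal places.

P(Species=sp4) = 0.10 + 0.07 + 0.05 + 0.08 = 0.30.
P(Habitat=forest) = 0.09 + 0.09 + 0.10 + 0.01 = 0.29.
Product: 0.30 × 0.29 = 0.087.

0.087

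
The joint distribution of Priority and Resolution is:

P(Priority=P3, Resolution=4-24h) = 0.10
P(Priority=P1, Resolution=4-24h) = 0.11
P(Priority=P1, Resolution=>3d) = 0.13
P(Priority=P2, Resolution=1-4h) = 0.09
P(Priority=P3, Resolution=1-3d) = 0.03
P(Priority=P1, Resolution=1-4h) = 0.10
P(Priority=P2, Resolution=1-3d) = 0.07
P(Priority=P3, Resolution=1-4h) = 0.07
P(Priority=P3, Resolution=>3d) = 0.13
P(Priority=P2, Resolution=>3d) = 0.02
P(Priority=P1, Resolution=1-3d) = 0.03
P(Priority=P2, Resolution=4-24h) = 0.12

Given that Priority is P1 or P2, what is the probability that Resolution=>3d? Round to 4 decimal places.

P(Priority=P1) = 0.10 + 0.11 + 0.03 + 0.13 = 0.37.
P(Priority=P2) = 0.09 + 0.12 + 0.07 + 0.02 = 0.30.
P(Priority ∈ {P1, P2}) = 0.37 + 0.30 = 0.67; P(Resolution=>3d, Priority ∈ {P1, P2}) = 0.13 + 0.02 = 0.15.
P(Resolution=>3d | Priority ∈ {P1, P2}) = 0.15/0.67 = 0.2239.

0.2239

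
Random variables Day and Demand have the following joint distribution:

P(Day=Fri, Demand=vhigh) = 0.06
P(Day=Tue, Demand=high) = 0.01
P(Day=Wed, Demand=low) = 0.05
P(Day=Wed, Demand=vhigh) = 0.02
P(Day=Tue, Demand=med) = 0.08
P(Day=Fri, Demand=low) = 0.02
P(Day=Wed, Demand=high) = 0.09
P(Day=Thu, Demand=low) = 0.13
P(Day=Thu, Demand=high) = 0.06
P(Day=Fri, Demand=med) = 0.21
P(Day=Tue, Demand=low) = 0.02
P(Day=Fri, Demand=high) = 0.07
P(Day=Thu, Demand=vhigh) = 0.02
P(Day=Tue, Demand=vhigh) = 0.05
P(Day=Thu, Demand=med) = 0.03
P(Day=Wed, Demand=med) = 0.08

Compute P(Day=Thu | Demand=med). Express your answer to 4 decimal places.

0.0750

P(Demand=med) = 0.08 + 0.08 + 0.03 + 0.21 = 0.40.
P(Day=Thu | Demand=med) = 0.03/0.40 = 0.0750.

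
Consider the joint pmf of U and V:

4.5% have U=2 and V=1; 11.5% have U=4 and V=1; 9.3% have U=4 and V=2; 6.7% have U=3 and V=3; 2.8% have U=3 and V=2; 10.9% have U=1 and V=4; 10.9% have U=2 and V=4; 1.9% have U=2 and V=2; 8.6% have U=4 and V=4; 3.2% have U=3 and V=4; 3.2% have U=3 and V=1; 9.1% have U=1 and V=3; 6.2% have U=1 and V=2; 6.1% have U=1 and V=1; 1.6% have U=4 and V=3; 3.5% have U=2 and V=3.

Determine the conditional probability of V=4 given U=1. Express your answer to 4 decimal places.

0.3375

P(U=1) = 0.061 + 0.062 + 0.091 + 0.109 = 0.323.
P(V=4 | U=1) = 0.109/0.323 = 0.3375.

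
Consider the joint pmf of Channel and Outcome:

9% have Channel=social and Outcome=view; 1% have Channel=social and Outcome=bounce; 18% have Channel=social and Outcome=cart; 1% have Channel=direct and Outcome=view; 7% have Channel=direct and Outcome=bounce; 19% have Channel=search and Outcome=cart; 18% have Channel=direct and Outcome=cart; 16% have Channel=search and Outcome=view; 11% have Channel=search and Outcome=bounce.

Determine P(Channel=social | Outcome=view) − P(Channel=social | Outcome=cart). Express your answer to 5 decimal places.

P(Outcome=view) = 0.16 + 0.09 + 0.01 = 0.26; P(Channel=social | Outcome=view) = 0.09/0.26 = 0.346154.
P(Outcome=cart) = 0.19 + 0.18 + 0.18 = 0.55; P(Channel=social | Outcome=cart) = 0.18/0.55 = 0.327273.
Difference = 0.01888.

0.01888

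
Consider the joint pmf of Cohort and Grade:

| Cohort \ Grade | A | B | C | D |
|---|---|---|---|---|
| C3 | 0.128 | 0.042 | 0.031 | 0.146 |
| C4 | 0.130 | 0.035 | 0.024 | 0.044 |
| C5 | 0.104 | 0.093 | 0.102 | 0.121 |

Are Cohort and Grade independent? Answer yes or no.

P(Cohort=C5) = 0.420 and P(Grade=A) = 0.362, so their product is 0.15204, but P(Cohort=C5, Grade=A) = 0.104. Since these differ, Cohort and Grade are not independent.

no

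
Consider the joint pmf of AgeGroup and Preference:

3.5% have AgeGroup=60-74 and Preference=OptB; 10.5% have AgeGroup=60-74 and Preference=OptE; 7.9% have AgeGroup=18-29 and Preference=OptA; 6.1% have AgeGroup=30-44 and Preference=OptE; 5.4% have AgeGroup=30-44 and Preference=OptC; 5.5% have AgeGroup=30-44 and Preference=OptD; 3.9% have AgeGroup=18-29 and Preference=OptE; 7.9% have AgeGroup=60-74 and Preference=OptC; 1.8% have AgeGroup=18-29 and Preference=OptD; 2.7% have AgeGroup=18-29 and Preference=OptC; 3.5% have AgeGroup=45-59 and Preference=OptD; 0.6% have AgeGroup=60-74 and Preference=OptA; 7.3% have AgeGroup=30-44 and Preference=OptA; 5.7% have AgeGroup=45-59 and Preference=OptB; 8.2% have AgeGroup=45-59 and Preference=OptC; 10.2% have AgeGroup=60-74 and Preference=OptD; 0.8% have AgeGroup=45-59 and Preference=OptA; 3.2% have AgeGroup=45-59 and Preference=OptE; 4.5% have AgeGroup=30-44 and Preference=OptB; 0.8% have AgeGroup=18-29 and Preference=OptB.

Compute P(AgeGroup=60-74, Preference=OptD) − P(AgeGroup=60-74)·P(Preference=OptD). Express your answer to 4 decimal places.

0.0333

P(AgeGroup=60-74) = 0.006 + 0.035 + 0.079 + 0.102 + 0.105 = 0.327.
P(Preference=OptD) = 0.018 + 0.055 + 0.035 + 0.102 = 0.210.
P(AgeGroup=60-74, Preference=OptD) − P(AgeGroup=60-74)P(Preference=OptD) = 0.102 − 0.327×0.210 = 0.0333.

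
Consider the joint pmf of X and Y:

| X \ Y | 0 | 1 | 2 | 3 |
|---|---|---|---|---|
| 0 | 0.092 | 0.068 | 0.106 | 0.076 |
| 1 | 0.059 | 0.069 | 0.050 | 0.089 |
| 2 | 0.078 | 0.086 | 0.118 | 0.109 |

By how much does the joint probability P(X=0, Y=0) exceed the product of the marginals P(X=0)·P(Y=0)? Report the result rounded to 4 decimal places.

P(X=0) = 0.092 + 0.068 + 0.106 + 0.076 = 0.342.
P(Y=0) = 0.092 + 0.059 + 0.078 = 0.229.
P(X=0, Y=0) − P(X=0)P(Y=0) = 0.092 − 0.342×0.229 = 0.0137.

0.0137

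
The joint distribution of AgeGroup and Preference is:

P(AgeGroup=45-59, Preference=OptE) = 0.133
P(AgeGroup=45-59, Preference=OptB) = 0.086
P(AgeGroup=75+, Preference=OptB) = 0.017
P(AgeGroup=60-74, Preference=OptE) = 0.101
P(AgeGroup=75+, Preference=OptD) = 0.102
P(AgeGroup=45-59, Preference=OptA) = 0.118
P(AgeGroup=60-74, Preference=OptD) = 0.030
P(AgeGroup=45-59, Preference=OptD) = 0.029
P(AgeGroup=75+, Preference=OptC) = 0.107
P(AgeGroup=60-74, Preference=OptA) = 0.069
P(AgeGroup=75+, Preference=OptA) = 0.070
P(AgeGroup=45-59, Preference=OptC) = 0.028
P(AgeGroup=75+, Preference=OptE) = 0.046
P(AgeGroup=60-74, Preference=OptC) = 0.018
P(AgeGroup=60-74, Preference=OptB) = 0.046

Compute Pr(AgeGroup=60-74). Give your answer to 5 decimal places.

P(AgeGroup=60-74) = 0.069 + 0.046 + 0.018 + 0.030 + 0.101 = 0.264.

0.26400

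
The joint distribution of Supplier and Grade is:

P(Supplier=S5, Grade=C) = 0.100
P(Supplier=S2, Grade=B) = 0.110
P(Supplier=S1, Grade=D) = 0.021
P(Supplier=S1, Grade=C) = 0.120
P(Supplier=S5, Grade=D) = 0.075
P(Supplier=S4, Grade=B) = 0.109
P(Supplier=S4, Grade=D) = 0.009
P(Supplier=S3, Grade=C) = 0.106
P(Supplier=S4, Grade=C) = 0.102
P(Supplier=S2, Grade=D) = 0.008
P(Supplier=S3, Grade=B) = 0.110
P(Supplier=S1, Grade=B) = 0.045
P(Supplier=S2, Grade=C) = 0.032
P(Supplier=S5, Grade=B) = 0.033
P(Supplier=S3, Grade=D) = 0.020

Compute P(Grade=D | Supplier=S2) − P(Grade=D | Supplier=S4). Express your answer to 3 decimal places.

P(Supplier=S2) = 0.110 + 0.032 + 0.008 = 0.150; P(Grade=D | Supplier=S2) = 0.008/0.150 = 0.0533.
P(Supplier=S4) = 0.109 + 0.102 + 0.009 = 0.220; P(Grade=D | Supplier=S4) = 0.009/0.220 = 0.0409.
Difference = 0.012.

0.012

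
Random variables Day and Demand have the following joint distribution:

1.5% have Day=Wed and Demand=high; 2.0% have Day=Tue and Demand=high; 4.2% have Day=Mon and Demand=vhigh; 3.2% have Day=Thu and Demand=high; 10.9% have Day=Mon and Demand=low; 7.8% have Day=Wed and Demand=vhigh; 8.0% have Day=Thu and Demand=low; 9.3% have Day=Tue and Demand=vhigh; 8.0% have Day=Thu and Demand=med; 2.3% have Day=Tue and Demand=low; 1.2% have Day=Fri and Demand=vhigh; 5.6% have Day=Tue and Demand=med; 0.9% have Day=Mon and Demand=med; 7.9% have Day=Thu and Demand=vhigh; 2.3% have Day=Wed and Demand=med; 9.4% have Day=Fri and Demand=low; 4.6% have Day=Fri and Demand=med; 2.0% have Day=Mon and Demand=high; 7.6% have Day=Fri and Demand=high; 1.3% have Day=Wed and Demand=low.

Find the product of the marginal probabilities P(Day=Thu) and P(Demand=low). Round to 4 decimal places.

P(Day=Thu) = 0.080 + 0.080 + 0.032 + 0.079 = 0.271.
P(Demand=low) = 0.109 + 0.023 + 0.013 + 0.080 + 0.094 = 0.319.
Product: 0.271 × 0.319 = 0.0864.

0.0864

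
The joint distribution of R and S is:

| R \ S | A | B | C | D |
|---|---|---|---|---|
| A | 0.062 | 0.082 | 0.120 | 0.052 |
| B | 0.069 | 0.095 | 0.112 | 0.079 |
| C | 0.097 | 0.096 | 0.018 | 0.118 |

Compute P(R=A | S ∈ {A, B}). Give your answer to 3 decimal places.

0.287

P(S=A) = 0.062 + 0.069 + 0.097 = 0.228.
P(S=B) = 0.082 + 0.095 + 0.096 = 0.273.
P(S ∈ {A, B}) = 0.228 + 0.273 = 0.501; P(R=A, S ∈ {A, B}) = 0.062 + 0.082 = 0.144.
P(R=A | S ∈ {A, B}) = 0.144/0.501 = 0.287.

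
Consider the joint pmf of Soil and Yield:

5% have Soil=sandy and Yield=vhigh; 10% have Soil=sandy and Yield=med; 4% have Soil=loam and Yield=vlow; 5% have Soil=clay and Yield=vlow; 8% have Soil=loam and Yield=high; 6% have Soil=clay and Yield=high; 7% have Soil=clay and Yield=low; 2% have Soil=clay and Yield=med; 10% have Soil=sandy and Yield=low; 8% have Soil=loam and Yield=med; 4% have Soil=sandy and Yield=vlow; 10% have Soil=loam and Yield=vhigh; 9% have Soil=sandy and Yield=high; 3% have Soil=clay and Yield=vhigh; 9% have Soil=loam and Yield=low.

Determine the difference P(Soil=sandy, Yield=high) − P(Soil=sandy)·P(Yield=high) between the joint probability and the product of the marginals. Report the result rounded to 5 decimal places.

P(Soil=sandy) = 0.04 + 0.10 + 0.10 + 0.09 + 0.05 = 0.38.
P(Yield=high) = 0.09 + 0.08 + 0.06 = 0.23.
P(Soil=sandy, Yield=high) − P(Soil=sandy)P(Yield=high) = 0.09 − 0.38×0.23 = 0.00260.

0.00260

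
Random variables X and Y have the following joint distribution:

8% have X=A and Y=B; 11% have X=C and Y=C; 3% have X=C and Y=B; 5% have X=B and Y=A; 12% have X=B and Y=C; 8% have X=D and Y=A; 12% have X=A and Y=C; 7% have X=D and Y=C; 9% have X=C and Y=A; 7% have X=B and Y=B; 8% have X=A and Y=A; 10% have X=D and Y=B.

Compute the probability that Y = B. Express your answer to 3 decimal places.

P(Y=B) = 0.08 + 0.07 + 0.03 + 0.10 = 0.28.

0.280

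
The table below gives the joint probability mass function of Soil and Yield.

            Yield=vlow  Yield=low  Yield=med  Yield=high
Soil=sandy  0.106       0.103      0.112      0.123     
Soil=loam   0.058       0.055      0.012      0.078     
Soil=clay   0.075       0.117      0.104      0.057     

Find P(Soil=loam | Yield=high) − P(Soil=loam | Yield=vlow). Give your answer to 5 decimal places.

0.05965

P(Yield=high) = 0.123 + 0.078 + 0.057 = 0.258; P(Soil=loam | Yield=high) = 0.078/0.258 = 0.302326.
P(Yield=vlow) = 0.106 + 0.058 + 0.075 = 0.239; P(Soil=loam | Yield=vlow) = 0.058/0.239 = 0.242678.
Difference = 0.05965.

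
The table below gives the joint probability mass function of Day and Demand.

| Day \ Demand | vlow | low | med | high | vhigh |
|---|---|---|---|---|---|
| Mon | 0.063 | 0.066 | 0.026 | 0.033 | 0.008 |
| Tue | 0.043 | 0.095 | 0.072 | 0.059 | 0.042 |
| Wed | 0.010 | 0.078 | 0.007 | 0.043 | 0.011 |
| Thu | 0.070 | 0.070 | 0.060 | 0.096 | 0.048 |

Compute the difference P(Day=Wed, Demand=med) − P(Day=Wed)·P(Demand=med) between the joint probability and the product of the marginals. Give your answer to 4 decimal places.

-0.0176

P(Day=Wed) = 0.010 + 0.078 + 0.007 + 0.043 + 0.011 = 0.149.
P(Demand=med) = 0.026 + 0.072 + 0.007 + 0.060 = 0.165.
P(Day=Wed, Demand=med) − P(Day=Wed)P(Demand=med) = 0.007 − 0.149×0.165 = -0.0176.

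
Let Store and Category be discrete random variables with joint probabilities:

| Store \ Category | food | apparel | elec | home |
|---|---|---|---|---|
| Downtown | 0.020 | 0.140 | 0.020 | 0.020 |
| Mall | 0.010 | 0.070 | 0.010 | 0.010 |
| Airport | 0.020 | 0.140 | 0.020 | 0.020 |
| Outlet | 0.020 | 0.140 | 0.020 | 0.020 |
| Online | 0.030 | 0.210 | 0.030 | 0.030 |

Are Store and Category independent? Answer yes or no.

yes

Every cell satisfies P(Store,Category) = P(Store)·P(Category). For instance P(Store=Mall) = 0.100, P(Category=food) = 0.100, and 0.100×0.100 = 0.010 matches the joint entry. So Store and Category are independent.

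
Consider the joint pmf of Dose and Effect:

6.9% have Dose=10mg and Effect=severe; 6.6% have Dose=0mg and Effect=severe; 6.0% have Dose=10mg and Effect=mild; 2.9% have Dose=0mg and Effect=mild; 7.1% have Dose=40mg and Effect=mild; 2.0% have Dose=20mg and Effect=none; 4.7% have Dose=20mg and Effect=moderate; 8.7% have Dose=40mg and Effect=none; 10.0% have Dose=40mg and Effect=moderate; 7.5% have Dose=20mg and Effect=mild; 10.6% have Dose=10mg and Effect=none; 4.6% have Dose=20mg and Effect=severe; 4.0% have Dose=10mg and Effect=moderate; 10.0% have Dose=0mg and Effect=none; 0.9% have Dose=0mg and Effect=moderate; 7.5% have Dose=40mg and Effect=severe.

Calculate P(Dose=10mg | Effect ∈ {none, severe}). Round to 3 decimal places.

P(Effect=none) = 0.100 + 0.106 + 0.020 + 0.087 = 0.313.
P(Effect=severe) = 0.066 + 0.069 + 0.046 + 0.075 = 0.256.
P(Effect ∈ {none, severe}) = 0.313 + 0.256 = 0.569; P(Dose=10mg, Effect ∈ {none, severe}) = 0.106 + 0.069 = 0.175.
P(Dose=10mg | Effect ∈ {none, severe}) = 0.175/0.569 = 0.308.

0.308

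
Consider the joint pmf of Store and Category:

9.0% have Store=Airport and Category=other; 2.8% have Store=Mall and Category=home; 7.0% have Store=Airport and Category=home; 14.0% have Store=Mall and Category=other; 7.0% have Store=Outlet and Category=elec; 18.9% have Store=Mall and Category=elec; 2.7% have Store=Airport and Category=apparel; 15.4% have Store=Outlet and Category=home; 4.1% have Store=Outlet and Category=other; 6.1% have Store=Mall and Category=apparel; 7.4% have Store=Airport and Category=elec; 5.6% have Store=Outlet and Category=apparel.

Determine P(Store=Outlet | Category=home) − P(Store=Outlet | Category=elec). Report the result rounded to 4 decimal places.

0.4009

P(Category=home) = 0.028 + 0.070 + 0.154 = 0.252; P(Store=Outlet | Category=home) = 0.154/0.252 = 0.61111.
P(Category=elec) = 0.189 + 0.074 + 0.070 = 0.333; P(Store=Outlet | Category=elec) = 0.070/0.333 = 0.21021.
Difference = 0.4009.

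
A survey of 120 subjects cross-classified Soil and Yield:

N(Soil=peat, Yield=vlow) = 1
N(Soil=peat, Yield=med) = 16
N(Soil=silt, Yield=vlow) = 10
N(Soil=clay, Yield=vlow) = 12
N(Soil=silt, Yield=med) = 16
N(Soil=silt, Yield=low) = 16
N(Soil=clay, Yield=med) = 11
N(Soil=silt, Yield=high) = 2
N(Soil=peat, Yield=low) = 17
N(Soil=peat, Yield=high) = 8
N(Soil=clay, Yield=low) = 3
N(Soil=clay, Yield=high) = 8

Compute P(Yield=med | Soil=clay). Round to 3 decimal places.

0.324

Total with Soil=clay: 12 + 3 + 11 + 8 = 34.
P(Yield=med | Soil=clay) = 11/34 = 0.324.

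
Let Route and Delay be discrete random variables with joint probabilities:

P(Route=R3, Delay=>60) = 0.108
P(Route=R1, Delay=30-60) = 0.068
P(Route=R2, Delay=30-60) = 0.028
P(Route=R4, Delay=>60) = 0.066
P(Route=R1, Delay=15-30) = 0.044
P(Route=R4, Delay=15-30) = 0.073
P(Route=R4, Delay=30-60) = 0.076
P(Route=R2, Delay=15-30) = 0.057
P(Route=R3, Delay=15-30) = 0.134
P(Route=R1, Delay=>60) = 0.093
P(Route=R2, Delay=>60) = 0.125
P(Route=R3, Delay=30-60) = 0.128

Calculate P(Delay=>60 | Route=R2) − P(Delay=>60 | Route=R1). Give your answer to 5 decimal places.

P(Route=R2) = 0.057 + 0.028 + 0.125 = 0.210; P(Delay=>60 | Route=R2) = 0.125/0.210 = 0.595238.
P(Route=R1) = 0.044 + 0.068 + 0.093 = 0.205; P(Delay=>60 | Route=R1) = 0.093/0.205 = 0.453659.
Difference = 0.14158.

0.14158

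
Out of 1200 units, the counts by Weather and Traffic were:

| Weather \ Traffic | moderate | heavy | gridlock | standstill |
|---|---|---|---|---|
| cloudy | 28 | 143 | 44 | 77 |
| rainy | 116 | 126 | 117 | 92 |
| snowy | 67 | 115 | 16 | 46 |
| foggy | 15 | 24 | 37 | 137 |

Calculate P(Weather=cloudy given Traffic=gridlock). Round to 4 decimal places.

0.2056

Total with Traffic=gridlock: 44 + 117 + 16 + 37 = 214.
P(Weather=cloudy | Traffic=gridlock) = 44/214 = 0.2056.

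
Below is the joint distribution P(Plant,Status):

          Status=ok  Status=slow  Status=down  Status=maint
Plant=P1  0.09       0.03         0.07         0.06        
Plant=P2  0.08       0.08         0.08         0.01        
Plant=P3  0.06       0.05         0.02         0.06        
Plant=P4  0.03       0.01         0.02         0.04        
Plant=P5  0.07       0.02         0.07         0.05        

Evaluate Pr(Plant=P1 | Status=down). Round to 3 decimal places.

0.269

P(Status=down) = 0.07 + 0.08 + 0.02 + 0.02 + 0.07 = 0.26.
P(Plant=P1 | Status=down) = 0.07/0.26 = 0.269.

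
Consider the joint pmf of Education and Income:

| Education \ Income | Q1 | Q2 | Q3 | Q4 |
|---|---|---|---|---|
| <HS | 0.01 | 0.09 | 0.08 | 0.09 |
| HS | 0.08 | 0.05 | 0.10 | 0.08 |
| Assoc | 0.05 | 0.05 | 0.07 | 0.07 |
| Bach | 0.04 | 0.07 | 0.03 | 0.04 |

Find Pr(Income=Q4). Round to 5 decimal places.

0.28000

P(Income=Q4) = 0.09 + 0.08 + 0.07 + 0.04 = 0.28.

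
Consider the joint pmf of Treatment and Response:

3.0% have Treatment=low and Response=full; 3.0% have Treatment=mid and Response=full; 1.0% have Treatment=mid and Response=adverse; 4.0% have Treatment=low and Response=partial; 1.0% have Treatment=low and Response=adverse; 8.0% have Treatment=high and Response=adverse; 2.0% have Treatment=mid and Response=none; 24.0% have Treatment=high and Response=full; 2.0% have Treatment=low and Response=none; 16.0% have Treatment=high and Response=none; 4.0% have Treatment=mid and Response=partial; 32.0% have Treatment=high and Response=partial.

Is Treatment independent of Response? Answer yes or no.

yes

Every cell satisfies P(Treatment,Response) = P(Treatment)·P(Response). For instance P(Treatment=mid) = 0.100, P(Response=adverse) = 0.100, and 0.100×0.100 = 0.010 matches the joint entry. So Treatment and Response are independent.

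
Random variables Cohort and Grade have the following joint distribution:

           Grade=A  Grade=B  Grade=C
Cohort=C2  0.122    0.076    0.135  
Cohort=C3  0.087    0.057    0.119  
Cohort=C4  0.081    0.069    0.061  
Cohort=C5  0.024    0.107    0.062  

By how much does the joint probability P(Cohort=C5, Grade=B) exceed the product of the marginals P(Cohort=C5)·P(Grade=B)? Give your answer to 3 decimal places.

0.047

P(Cohort=C5) = 0.024 + 0.107 + 0.062 = 0.193.
P(Grade=B) = 0.076 + 0.057 + 0.069 + 0.107 = 0.309.
P(Cohort=C5, Grade=B) − P(Cohort=C5)P(Grade=B) = 0.107 − 0.193×0.309 = 0.047.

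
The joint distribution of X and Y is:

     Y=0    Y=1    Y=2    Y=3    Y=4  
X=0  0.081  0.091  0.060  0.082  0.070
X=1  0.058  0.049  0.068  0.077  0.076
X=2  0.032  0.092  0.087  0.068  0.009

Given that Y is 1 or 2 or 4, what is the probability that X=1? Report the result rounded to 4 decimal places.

0.3206

P(Y=1) = 0.091 + 0.049 + 0.092 = 0.232.
P(Y=2) = 0.060 + 0.068 + 0.087 = 0.215.
P(Y=4) = 0.070 + 0.076 + 0.009 = 0.155.
P(Y ∈ {1, 2, 4}) = 0.232 + 0.215 + 0.155 = 0.602; P(X=1, Y ∈ {1, 2, 4}) = 0.049 + 0.068 + 0.076 = 0.193.
P(X=1 | Y ∈ {1, 2, 4}) = 0.193/0.602 = 0.3206.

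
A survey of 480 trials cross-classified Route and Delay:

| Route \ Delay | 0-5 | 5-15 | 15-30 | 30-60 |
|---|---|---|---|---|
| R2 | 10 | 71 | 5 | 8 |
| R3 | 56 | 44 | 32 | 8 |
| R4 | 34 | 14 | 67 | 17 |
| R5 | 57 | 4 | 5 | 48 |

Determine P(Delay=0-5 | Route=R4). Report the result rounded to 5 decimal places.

0.25758

Total with Route=R4: 34 + 14 + 67 + 17 = 132.
P(Delay=0-5 | Route=R4) = 34/132 = 0.25758.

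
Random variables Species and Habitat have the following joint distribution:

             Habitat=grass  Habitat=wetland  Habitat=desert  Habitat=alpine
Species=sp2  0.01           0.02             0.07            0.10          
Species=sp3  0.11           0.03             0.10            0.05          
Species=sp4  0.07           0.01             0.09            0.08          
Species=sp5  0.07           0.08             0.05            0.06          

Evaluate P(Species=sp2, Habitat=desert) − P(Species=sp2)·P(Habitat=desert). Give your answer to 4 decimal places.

P(Species=sp2) = 0.01 + 0.02 + 0.07 + 0.10 = 0.20.
P(Habitat=desert) = 0.07 + 0.10 + 0.09 + 0.05 = 0.31.
P(Species=sp2, Habitat=desert) − P(Species=sp2)P(Habitat=desert) = 0.07 − 0.20×0.31 = 0.0080.

0.0080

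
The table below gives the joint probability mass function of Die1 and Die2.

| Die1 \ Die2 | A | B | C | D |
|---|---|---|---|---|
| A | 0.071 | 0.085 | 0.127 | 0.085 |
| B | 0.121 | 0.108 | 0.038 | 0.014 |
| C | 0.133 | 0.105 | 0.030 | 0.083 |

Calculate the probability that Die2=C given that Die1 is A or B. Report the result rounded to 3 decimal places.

P(Die1=A) = 0.071 + 0.085 + 0.127 + 0.085 = 0.368.
P(Die1=B) = 0.121 + 0.108 + 0.038 + 0.014 = 0.281.
P(Die1 ∈ {A, B}) = 0.368 + 0.281 = 0.649; P(Die2=C, Die1 ∈ {A, B}) = 0.127 + 0.038 = 0.165.
P(Die2=C | Die1 ∈ {A, B}) = 0.165/0.649 = 0.254.

0.254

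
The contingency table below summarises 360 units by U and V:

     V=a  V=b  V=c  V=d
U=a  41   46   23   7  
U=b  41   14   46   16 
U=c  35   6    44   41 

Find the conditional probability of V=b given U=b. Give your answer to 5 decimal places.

Total with U=b: 41 + 14 + 46 + 16 = 117.
P(V=b | U=b) = 14/117 = 0.11966.

0.11966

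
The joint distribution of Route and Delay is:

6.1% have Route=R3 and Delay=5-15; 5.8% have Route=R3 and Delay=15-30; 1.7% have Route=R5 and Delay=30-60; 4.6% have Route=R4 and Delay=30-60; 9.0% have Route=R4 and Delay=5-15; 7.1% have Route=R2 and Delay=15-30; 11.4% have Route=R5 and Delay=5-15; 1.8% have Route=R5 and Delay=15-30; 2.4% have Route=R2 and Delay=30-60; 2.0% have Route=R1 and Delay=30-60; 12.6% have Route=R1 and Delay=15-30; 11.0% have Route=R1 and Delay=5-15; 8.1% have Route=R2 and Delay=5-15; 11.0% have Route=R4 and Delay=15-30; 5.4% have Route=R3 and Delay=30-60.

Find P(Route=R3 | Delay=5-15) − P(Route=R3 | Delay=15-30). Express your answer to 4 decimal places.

P(Delay=5-15) = 0.110 + 0.081 + 0.061 + 0.090 + 0.114 = 0.456; P(Route=R3 | Delay=5-15) = 0.061/0.456 = 0.13377.
P(Delay=15-30) = 0.126 + 0.071 + 0.058 + 0.110 + 0.018 = 0.383; P(Route=R3 | Delay=15-30) = 0.058/0.383 = 0.15144.
Difference = -0.0177.

-0.0177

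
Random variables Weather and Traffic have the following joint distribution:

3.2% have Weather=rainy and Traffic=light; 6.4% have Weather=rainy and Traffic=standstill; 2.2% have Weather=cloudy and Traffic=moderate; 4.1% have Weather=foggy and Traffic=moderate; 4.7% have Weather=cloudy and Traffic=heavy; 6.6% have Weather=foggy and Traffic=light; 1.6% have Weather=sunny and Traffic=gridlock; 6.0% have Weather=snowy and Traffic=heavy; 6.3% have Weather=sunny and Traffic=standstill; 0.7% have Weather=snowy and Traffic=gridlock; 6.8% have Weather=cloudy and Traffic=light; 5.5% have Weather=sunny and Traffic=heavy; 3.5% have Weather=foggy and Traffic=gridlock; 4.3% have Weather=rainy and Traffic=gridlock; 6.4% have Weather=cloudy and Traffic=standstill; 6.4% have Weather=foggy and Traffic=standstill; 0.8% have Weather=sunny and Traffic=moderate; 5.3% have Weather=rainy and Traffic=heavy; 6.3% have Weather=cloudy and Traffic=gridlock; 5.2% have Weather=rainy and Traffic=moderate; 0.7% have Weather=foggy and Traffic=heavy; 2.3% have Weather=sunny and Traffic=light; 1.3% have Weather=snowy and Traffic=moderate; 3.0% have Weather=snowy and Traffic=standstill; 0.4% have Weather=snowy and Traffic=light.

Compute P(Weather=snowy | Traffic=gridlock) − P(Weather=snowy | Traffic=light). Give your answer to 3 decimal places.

0.022

P(Traffic=gridlock) = 0.016 + 0.063 + 0.043 + 0.007 + 0.035 = 0.164; P(Weather=snowy | Traffic=gridlock) = 0.007/0.164 = 0.0427.
P(Traffic=light) = 0.023 + 0.068 + 0.032 + 0.004 + 0.066 = 0.193; P(Weather=snowy | Traffic=light) = 0.004/0.193 = 0.0207.
Difference = 0.022.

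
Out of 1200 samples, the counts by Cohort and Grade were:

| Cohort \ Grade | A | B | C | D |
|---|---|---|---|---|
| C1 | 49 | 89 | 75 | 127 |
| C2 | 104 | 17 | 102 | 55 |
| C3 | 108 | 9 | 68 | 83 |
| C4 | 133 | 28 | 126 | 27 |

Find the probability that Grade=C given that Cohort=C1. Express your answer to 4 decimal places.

0.2206

Total with Cohort=C1: 49 + 89 + 75 + 127 = 340.
P(Grade=C | Cohort=C1) = 75/340 = 0.2206.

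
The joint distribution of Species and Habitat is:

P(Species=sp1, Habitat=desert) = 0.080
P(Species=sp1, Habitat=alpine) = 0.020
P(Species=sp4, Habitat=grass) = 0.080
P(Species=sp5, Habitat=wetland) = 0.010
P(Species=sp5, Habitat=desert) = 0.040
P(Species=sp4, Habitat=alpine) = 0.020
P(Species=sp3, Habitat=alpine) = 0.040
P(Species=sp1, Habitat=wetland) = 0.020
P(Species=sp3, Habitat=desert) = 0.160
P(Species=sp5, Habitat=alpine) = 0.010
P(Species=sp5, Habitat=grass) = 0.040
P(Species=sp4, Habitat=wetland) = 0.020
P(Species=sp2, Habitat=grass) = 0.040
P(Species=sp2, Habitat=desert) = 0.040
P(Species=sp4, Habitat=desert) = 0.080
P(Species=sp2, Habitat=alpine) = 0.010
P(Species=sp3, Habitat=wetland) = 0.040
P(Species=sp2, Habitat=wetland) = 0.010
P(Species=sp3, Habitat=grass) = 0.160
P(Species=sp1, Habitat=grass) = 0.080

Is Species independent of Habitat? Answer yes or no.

Every cell satisfies P(Species,Habitat) = P(Species)·P(Habitat). For instance P(Species=sp4) = 0.200, P(Habitat=grass) = 0.400, and 0.200×0.400 = 0.080 matches the joint entry. So Species and Habitat are independent.

yes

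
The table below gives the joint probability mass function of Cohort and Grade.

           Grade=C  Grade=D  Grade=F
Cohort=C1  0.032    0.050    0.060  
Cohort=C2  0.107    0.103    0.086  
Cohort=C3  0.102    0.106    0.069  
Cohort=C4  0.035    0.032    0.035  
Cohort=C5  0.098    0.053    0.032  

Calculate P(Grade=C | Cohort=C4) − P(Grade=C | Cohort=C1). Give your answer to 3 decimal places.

P(Cohort=C4) = 0.035 + 0.032 + 0.035 = 0.102; P(Grade=C | Cohort=C4) = 0.035/0.102 = 0.3431.
P(Cohort=C1) = 0.032 + 0.050 + 0.060 = 0.142; P(Grade=C | Cohort=C1) = 0.032/0.142 = 0.2254.
Difference = 0.118.

0.118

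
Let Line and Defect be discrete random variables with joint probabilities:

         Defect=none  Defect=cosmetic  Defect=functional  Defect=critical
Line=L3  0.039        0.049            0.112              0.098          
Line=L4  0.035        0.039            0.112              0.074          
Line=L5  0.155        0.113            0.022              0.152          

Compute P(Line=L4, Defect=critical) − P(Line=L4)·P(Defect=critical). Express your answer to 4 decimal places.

P(Line=L4) = 0.035 + 0.039 + 0.112 + 0.074 = 0.260.
P(Defect=critical) = 0.098 + 0.074 + 0.152 = 0.324.
P(Line=L4, Defect=critical) − P(Line=L4)P(Defect=critical) = 0.074 − 0.260×0.324 = -0.0102.

-0.0102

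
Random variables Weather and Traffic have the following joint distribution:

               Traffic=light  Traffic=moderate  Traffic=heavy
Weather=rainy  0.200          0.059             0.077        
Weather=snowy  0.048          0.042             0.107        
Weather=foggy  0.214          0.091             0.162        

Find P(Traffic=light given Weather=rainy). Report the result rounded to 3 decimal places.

P(Weather=rainy) = 0.200 + 0.059 + 0.077 = 0.336.
P(Traffic=light | Weather=rainy) = 0.200/0.336 = 0.595.

0.595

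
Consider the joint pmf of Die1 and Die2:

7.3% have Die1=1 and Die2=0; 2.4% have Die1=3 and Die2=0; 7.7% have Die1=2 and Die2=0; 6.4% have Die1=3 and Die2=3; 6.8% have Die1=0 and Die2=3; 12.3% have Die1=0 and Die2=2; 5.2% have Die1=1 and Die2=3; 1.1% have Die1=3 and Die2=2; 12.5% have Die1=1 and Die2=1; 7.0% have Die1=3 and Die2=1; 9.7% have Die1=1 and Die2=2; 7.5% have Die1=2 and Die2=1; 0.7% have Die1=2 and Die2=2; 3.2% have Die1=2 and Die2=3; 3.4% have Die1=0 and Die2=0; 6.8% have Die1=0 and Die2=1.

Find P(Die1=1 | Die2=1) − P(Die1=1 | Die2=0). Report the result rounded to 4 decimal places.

0.0189

P(Die2=1) = 0.068 + 0.125 + 0.075 + 0.070 = 0.338; P(Die1=1 | Die2=1) = 0.125/0.338 = 0.36982.
P(Die2=0) = 0.034 + 0.073 + 0.077 + 0.024 = 0.208; P(Die1=1 | Die2=0) = 0.073/0.208 = 0.35096.
Difference = 0.0189.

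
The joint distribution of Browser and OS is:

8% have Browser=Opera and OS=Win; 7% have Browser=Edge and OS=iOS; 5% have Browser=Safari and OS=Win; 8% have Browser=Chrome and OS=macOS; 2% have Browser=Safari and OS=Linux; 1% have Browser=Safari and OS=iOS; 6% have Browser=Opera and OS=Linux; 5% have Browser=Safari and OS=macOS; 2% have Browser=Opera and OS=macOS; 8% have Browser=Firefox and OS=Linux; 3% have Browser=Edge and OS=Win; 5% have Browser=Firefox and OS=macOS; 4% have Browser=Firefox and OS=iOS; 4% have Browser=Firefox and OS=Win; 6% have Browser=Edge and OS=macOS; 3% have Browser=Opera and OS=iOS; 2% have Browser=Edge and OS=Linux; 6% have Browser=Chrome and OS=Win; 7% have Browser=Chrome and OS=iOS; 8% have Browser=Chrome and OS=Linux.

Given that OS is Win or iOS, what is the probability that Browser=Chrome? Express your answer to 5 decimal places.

P(OS=Win) = 0.06 + 0.04 + 0.05 + 0.03 + 0.08 = 0.26.
P(OS=iOS) = 0.07 + 0.04 + 0.01 + 0.07 + 0.03 = 0.22.
P(OS ∈ {Win, iOS}) = 0.26 + 0.22 = 0.48; P(Browser=Chrome, OS ∈ {Win, iOS}) = 0.06 + 0.07 = 0.13.
P(Browser=Chrome | OS ∈ {Win, iOS}) = 0.13/0.48 = 0.27083.

0.27083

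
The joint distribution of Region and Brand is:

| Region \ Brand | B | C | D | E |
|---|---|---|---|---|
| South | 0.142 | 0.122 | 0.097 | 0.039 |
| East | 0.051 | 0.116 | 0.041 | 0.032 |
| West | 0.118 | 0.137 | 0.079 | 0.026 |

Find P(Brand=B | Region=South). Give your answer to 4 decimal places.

P(Region=South) = 0.142 + 0.122 + 0.097 + 0.039 = 0.400.
P(Brand=B | Region=South) = 0.142/0.400 = 0.3550.

0.3550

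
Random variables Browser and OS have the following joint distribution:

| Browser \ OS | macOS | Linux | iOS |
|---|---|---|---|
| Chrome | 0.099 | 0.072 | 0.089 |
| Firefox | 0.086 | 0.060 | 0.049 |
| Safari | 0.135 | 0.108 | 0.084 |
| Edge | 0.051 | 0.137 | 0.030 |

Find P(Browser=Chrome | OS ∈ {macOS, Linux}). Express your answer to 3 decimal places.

P(OS=macOS) = 0.099 + 0.086 + 0.135 + 0.051 = 0.371.
P(OS=Linux) = 0.072 + 0.060 + 0.108 + 0.137 = 0.377.
P(OS ∈ {macOS, Linux}) = 0.371 + 0.377 = 0.748; P(Browser=Chrome, OS ∈ {macOS, Linux}) = 0.099 + 0.072 = 0.171.
P(Browser=Chrome | OS ∈ {macOS, Linux}) = 0.171/0.748 = 0.229.

0.229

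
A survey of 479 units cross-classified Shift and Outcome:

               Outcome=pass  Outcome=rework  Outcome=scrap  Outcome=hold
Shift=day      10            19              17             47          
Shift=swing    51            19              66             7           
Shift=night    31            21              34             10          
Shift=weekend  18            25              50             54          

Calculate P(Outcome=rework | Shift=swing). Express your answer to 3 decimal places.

0.133

Total with Shift=swing: 51 + 19 + 66 + 7 = 143.
P(Outcome=rework | Shift=swing) = 19/143 = 0.133.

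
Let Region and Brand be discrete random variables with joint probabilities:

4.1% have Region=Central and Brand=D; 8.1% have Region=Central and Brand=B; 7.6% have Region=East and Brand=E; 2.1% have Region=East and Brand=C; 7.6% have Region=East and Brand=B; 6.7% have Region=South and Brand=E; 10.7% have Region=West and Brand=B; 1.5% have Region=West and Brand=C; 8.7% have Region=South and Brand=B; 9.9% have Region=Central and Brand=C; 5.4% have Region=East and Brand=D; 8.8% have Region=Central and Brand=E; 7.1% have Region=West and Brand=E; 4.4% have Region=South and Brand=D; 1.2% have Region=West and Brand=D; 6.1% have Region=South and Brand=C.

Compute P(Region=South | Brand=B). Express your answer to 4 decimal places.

P(Brand=B) = 0.087 + 0.076 + 0.107 + 0.081 = 0.351.
P(Region=South | Brand=B) = 0.087/0.351 = 0.2479.

0.2479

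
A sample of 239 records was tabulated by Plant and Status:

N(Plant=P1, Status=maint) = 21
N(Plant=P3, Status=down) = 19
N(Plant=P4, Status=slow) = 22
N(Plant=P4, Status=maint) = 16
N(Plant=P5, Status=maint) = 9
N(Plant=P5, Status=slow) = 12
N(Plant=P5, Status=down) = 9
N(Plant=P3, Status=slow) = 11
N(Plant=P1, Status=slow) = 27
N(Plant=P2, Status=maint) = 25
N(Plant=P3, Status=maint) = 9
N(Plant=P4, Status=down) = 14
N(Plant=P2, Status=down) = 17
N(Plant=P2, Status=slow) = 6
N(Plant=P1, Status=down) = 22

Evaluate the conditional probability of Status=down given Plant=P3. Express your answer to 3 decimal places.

Total with Plant=P3: 11 + 19 + 9 = 39.
P(Status=down | Plant=P3) = 19/39 = 0.487.

0.487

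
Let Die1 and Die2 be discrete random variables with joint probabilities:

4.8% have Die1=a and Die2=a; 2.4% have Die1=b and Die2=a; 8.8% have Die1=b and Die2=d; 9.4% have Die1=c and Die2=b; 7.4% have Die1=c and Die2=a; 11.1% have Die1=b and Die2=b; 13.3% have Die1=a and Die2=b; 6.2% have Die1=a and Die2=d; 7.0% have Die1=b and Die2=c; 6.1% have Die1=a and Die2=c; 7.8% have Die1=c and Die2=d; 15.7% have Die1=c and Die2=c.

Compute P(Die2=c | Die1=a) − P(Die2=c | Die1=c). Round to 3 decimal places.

-0.189

P(Die1=a) = 0.048 + 0.133 + 0.061 + 0.062 = 0.304; P(Die2=c | Die1=a) = 0.061/0.304 = 0.2007.
P(Die1=c) = 0.074 + 0.094 + 0.157 + 0.078 = 0.403; P(Die2=c | Die1=c) = 0.157/0.403 = 0.3896.
Difference = -0.189.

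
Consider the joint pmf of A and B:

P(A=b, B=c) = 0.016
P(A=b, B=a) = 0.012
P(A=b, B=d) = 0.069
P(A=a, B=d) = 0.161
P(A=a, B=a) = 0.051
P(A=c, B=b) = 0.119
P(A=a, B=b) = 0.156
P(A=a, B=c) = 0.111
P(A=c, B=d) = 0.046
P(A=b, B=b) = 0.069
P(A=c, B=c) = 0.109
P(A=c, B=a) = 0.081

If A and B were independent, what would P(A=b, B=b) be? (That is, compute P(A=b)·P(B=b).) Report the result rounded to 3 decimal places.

0.057

P(A=b) = 0.012 + 0.069 + 0.016 + 0.069 = 0.166.
P(B=b) = 0.156 + 0.069 + 0.119 = 0.344.
Product: 0.166 × 0.344 = 0.057.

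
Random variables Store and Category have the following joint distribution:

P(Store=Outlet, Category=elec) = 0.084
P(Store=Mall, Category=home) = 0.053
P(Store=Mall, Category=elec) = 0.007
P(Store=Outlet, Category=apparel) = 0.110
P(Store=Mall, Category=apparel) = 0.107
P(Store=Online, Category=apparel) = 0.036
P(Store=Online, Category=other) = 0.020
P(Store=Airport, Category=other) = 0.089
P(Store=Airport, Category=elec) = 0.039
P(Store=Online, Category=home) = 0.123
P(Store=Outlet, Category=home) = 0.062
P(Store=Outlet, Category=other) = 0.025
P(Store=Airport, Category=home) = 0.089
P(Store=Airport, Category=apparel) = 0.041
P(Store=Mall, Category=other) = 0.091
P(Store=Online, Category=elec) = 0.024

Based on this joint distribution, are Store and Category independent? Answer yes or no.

P(Store=Online) = 0.203 and P(Category=home) = 0.327, so their product is 0.06638, but P(Store=Online, Category=home) = 0.123. Since these differ, Store and Category are not independent.

no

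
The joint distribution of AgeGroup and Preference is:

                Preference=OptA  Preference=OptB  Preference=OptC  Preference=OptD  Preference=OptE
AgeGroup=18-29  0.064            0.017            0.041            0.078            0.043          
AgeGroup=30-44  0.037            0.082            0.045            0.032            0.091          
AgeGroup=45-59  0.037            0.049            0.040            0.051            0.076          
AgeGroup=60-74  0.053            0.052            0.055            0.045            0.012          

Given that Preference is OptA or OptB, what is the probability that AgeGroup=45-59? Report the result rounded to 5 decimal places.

0.21995

P(Preference=OptA) = 0.064 + 0.037 + 0.037 + 0.053 = 0.191.
P(Preference=OptB) = 0.017 + 0.082 + 0.049 + 0.052 = 0.200.
P(Preference ∈ {OptA, OptB}) = 0.191 + 0.200 = 0.391; P(AgeGroup=45-59, Preference ∈ {OptA, OptB}) = 0.037 + 0.049 = 0.086.
P(AgeGroup=45-59 | Preference ∈ {OptA, OptB}) = 0.086/0.391 = 0.21995.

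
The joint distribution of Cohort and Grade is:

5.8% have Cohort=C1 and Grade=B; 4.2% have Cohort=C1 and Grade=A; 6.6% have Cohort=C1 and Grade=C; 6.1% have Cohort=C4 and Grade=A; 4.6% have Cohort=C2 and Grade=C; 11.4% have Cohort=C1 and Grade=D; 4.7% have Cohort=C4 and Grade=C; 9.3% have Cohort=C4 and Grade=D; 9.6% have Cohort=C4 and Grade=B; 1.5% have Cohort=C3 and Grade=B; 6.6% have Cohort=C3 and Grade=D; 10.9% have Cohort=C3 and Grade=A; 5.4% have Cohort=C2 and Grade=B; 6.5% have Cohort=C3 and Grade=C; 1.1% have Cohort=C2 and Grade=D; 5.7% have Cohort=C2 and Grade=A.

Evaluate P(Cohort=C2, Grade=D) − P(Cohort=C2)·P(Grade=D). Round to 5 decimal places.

-0.03671

P(Cohort=C2) = 0.057 + 0.054 + 0.046 + 0.011 = 0.168.
P(Grade=D) = 0.114 + 0.011 + 0.066 + 0.093 = 0.284.
P(Cohort=C2, Grade=D) − P(Cohort=C2)P(Grade=D) = 0.011 − 0.168×0.284 = -0.03671.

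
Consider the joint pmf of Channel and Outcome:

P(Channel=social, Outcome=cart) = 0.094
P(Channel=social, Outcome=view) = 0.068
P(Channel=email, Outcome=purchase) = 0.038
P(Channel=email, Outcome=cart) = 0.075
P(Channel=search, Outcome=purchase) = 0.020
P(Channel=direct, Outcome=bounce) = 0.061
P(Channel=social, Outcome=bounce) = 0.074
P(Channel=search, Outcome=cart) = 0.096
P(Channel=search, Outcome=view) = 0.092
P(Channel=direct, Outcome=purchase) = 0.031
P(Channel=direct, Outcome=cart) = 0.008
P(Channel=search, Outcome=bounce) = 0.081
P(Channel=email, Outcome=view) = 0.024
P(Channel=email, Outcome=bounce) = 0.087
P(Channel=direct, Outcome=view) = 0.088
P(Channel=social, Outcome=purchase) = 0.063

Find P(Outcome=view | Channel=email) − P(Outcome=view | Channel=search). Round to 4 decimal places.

P(Channel=email) = 0.087 + 0.024 + 0.075 + 0.038 = 0.224; P(Outcome=view | Channel=email) = 0.024/0.224 = 0.10714.
P(Channel=search) = 0.081 + 0.092 + 0.096 + 0.020 = 0.289; P(Outcome=view | Channel=search) = 0.092/0.289 = 0.31834.
Difference = -0.2112.

-0.2112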